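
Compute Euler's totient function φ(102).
32

102 = 2 × 3 × 17
φ(n) = n × ∏(1 - 1/p) for each prime p dividing n
φ(102) = 102 × (1 - 1/2) × (1 - 1/3) × (1 - 1/17) = 32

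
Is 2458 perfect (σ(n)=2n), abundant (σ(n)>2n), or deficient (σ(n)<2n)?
deficient

Proper divisors of 2458: sum = 1 + 2 + 1229 = 1232
Since 1232 < 2458, 2458 is deficient.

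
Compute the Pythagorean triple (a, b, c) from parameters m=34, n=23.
(627, 1564, 1685)

Euclid's formula: a = m² - n², b = 2mn, c = m² + n²
m = 34, n = 23
a = 34² - 23² = 1156 - 529 = 627
b = 2 × 34 × 23 = 1564
c = 34² + 23² = 1156 + 529 = 1685
Verification: 627² + 1564² = 393129 + 2446096 = 2839225 = 1685² ✓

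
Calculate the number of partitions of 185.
1071823774337

p(n) counts ways to write n as a sum of positive integers (order ignored).
Euler's pentagonal recurrence: p(k) = p(k-1) + p(k-2) - p(k-5) - p(k-7) + p(k-12) + p(k-15) - ... (offsets j(3j∓1)/2, signs ++--, p(0)=1, p(<0)=0).
DP table for k = 0..184: p(0)=1, p(1)=1, p(2)=2, p(3)=3, p(4)=5, p(5)=7, p(6)=11, p(7)=15, p(8)=22, p(9)=30, p(10)=42, p(11)=56, p(12)=77, p(13)=101, p(14)=135, p(15)=176, p(16)=231, p(17)=297, p(18)=385, p(19)=490, p(20)=627, p(21)=792, p(22)=1002, p(23)=1255, p(24)=1575, p(25)=1958, p(26)=2436, p(27)=3010, p(28)=3718, p(29)=4565, p(30)=5604, p(31)=6842, p(32)=8349, p(33)=10143, p(34)=12310, p(35)=14883, p(36)=17977, p(37)=21637, p(38)=26015, p(39)=31185, p(40)=37338, p(41)=44583, p(42)=53174, p(43)=63261, p(44)=75175, p(45)=89134, p(46)=105558, p(47)=124754, p(48)=147273, p(49)=173525, p(50)=204226, p(51)=239943, p(52)=281589, p(53)=329931, p(54)=386155, p(55)=451276, p(56)=526823, p(57)=614154, p(58)=715220, p(59)=831820, p(60)=966467, p(61)=1121505, p(62)=1300156, p(63)=1505499, p(64)=1741630, p(65)=2012558, p(66)=2323520, p(67)=2679689, p(68)=3087735, p(69)=3554345, p(70)=4087968, p(71)=4697205, p(72)=5392783, p(73)=6185689, p(74)=7089500, p(75)=8118264, p(76)=9289091, p(77)=10619863, p(78)=12132164, p(79)=13848650, p(80)=15796476, p(81)=18004327, p(82)=20506255, p(83)=23338469, p(84)=26543660, p(85)=30167357, p(86)=34262962, p(87)=38887673, p(88)=44108109, p(89)=49995925, p(90)=56634173, p(91)=64112359, p(92)=72533807, p(93)=82010177, p(94)=92669720, p(95)=104651419, p(96)=118114304, p(97)=133230930, p(98)=150198136, p(99)=169229875, p(100)=190569292, p(101)=214481126, p(102)=241265379, p(103)=271248950, p(104)=304801365, p(105)=342325709, p(106)=384276336, p(107)=431149389, p(108)=483502844, p(109)=541946240, p(110)=607163746, p(111)=679903203, p(112)=761002156, p(113)=851376628, p(114)=952050665, p(115)=1064144451, p(116)=1188908248, p(117)=1327710076, p(118)=1482074143, p(119)=1653668665, p(120)=1844349560, p(121)=2056148051, p(122)=2291320912, p(123)=2552338241, p(124)=2841940500, p(125)=3163127352, p(126)=3519222692, p(127)=3913864295, p(128)=4351078600, p(129)=4835271870, p(130)=5371315400, p(131)=5964539504, p(132)=6620830889, p(133)=7346629512, p(134)=8149040695, p(135)=9035836076, p(136)=10015581680, p(137)=11097645016, p(138)=12292341831, p(139)=13610949895, p(140)=15065878135, p(141)=16670689208, p(142)=18440293320, p(143)=20390982757, p(144)=22540654445, p(145)=24908858009, p(146)=27517052599, p(147)=30388671978, p(148)=33549419497, p(149)=37027355200, p(150)=40853235313, p(151)=45060624582, p(152)=49686288421, p(153)=54770336324, p(154)=60356673280, p(155)=66493182097, p(156)=73232243759, p(157)=80630964769, p(158)=88751778802, p(159)=97662728555, p(160)=107438159466, p(161)=118159068427, p(162)=129913904637, p(163)=142798995930, p(164)=156919475295, p(165)=172389800255, p(166)=189334822579, p(167)=207890420102, p(168)=228204732751, p(169)=250438925115, p(170)=274768617130, p(171)=301384802048, p(172)=330495499613, p(173)=362326859895, p(174)=397125074750, p(175)=435157697830, p(176)=476715857290, p(177)=522115831195, p(178)=571701605655, p(179)=625846753120, p(180)=684957390936, p(181)=749474411781, p(182)=819876908323, p(183)=896684817527, p(184)=980462880430.
Final step: p(185) = p(184) + p(183) - p(180) - p(178) + p(173) + p(170) - p(163) - p(159) + p(150) + p(145) - p(134) - p(128) + p(115) + p(108) - p(93) - p(85) + p(68) + p(59) - p(40) - p(30) + p(9)
= 980462880430 + 896684817527 - 684957390936 - 571701605655 + 362326859895 + 274768617130 - 142798995930 - 97662728555 + 40853235313 + 24908858009 - 8149040695 - 4351078600 + 1064144451 + 483502844 - 82010177 - 30167357 + 3087735 + 831820 - 37338 - 5604 + 30
= 1071823774337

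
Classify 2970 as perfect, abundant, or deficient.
abundant

Proper divisors of 2970: sum = 1 + 2 + 3 + 5 + 6 + 9 + 10 + 11 + ... + 495 + 594 + 990 + 1485 (31 divisors) = 5670
Since 5670 > 2970, 2970 is abundant.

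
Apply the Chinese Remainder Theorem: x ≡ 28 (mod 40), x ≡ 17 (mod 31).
668

Using Chinese Remainder Theorem:
M = 40 × 31 = 1240
M1 = 31, M2 = 40
y1 = 31^(-1) mod 40 = 31
y2 = 40^(-1) mod 31 = 7
x = (28×31×31 + 17×40×7) mod 1240 = 668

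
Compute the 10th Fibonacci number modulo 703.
55

Matrix identity: Q^n = [[F_(n+1), F_n], [F_n, F_(n-1)]] with Q = [[1,1],[1,0]].
n = 10 = 1010₂. Square-and-multiply, entries mod 703:
Q^1 = [[1,1],[1,0]]
Q^2 = (Q^1)² = [[2,1],[1,1]]
Q^5 = (Q^2)²·Q = [[8,5],[5,3]]
Q^10 = (Q^5)² = [[89,55],[55,34]]
F_10 mod 703 = Q^10[0][1] = 55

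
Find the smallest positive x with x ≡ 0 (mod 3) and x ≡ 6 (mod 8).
6

Using Chinese Remainder Theorem:
M = 3 × 8 = 24
M1 = 8, M2 = 3
y1 = 8^(-1) mod 3 = 2
y2 = 3^(-1) mod 8 = 3
x = (0×8×2 + 6×3×3) mod 24 = 6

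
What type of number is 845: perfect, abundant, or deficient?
deficient

Proper divisors of 845: sum = 1 + 5 + 13 + 65 + 169 = 253
Since 253 < 845, 845 is deficient.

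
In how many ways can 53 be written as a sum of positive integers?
329931

p(n) counts ways to write n as a sum of positive integers (order ignored).
Euler's pentagonal recurrence: p(k) = p(k-1) + p(k-2) - p(k-5) - p(k-7) + p(k-12) + p(k-15) - ... (offsets j(3j∓1)/2, signs ++--, p(0)=1, p(<0)=0).
DP table for k = 0..52: p(0)=1, p(1)=1, p(2)=2, p(3)=3, p(4)=5, p(5)=7, p(6)=11, p(7)=15, p(8)=22, p(9)=30, p(10)=42, p(11)=56, p(12)=77, p(13)=101, p(14)=135, p(15)=176, p(16)=231, p(17)=297, p(18)=385, p(19)=490, p(20)=627, p(21)=792, p(22)=1002, p(23)=1255, p(24)=1575, p(25)=1958, p(26)=2436, p(27)=3010, p(28)=3718, p(29)=4565, p(30)=5604, p(31)=6842, p(32)=8349, p(33)=10143, p(34)=12310, p(35)=14883, p(36)=17977, p(37)=21637, p(38)=26015, p(39)=31185, p(40)=37338, p(41)=44583, p(42)=53174, p(43)=63261, p(44)=75175, p(45)=89134, p(46)=105558, p(47)=124754, p(48)=147273, p(49)=173525, p(50)=204226, p(51)=239943, p(52)=281589.
Final step: p(53) = p(52) + p(51) - p(48) - p(46) + p(41) + p(38) - p(31) - p(27) + p(18) + p(13) - p(2)
= 281589 + 239943 - 147273 - 105558 + 44583 + 26015 - 6842 - 3010 + 385 + 101 - 2
= 329931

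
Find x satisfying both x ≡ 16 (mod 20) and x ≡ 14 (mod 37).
236

Using Chinese Remainder Theorem:
M = 20 × 37 = 740
M1 = 37, M2 = 20
y1 = 37^(-1) mod 20 = 13
y2 = 20^(-1) mod 37 = 13
x = (16×37×13 + 14×20×13) mod 740 = 236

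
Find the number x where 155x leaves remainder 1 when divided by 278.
113

gcd(155, 278) = 1, so the inverse exists.
Extended Euclidean algorithm on (278, 155):
278 = 1 × 155 + 123  ⟹  123 = (1)·278 + (-1)·155
155 = 1 × 123 + 32  ⟹  32 = (-1)·278 + (2)·155
123 = 3 × 32 + 27  ⟹  27 = (4)·278 + (-7)·155
32 = 1 × 27 + 5  ⟹  5 = (-5)·278 + (9)·155
27 = 5 × 5 + 2  ⟹  2 = (29)·278 + (-52)·155
5 = 2 × 2 + 1  ⟹  1 = (-63)·278 + (113)·155
So (113)·155 ≡ 1 (mod 278), i.e. 155^(-1) ≡ 113 (mod 278).
Check: 155 × 113 = 17515 ≡ 1 (mod 278)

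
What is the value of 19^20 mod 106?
15

Repeated squaring. Binary of 20 = 10100.
19^1 ≡ 19 (mod 106); 19^2 ≡ 43 (mod 106); 19^4 ≡ 47 (mod 106); 19^8 ≡ 89 (mod 106); 19^16 ≡ 77 (mod 106)
19^20 = 19^4 × 19^16 ≡ 15 (mod 106)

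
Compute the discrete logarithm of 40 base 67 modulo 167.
45

Baby-step giant-step with step n = ⌈√167⌉ = 13.
Baby steps 67^j mod 167 (j:value) for j=0..12: 0:1, 1:67, 2:147, 3:163, 4:66, 5:80, 6:16, 7:70, 8:14, 9:103, 10:54, 11:111, 12:89.
Giant-step multiplier: 67^(-13) ≡ 67^(166-13) = 67^153 ≡ 92 (mod 167).
Giant steps γ_i = 40·92^i mod 167: γ_0=40, γ_1=6, γ_2=51, γ_3=16 (in table at j=6).
x = i·n + j = 3·13 + 6 = 45.
Check: 67^45 ≡ 40 (mod 167).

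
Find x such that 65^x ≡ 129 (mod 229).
8

Baby-step giant-step with step n = ⌈√229⌉ = 16.
Baby steps 65^j mod 229 (j:value) for j=0..15: 0:1, 1:65, 2:103, 3:54, 4:75, 5:66, 6:168, 7:157, 8:129, 9:141, 10:5, 11:96, 12:57, 13:41, 14:146, 15:101.
h = 129 is already in the table at j=8, so x = 8.
Check: 65^8 ≡ 129 (mod 229).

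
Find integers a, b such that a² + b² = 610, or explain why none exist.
9² + 23² (a=9, b=23)

Factorization: 610 = 2 × 5 × 61
By Fermat: n is sum of two squares iff every prime p ≡ 3 (mod 4) appears to even power.
All primes ≡ 3 (mod 4) appear to even power.
Search a = 0, 1, 2, … for 610 - a² a perfect square: first hit at a = 9: 610 - 81 = 529 = 23².
610 = 9² + 23² = 81 + 529 ✓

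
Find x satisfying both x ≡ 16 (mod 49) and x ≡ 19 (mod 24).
163

Using Chinese Remainder Theorem:
M = 49 × 24 = 1176
M1 = 24, M2 = 49
y1 = 24^(-1) mod 49 = 47
y2 = 49^(-1) mod 24 = 1
x = (16×24×47 + 19×49×1) mod 1176 = 163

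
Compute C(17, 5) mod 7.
0

Using Lucas' theorem:
Write n=17 and k=5 in base 7:
n in base 7: [2, 3]
k in base 7: [0, 5]
C(17,5) mod 7 = ∏ C(n_i, k_i) mod 7
Digit binomials (mod 7): C(2,0) = 1; C(3,5) = 0 (k_i > n_i)
Product: 1 × 0 = 0 ≡ 0 (mod 7)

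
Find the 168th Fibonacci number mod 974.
206

Matrix identity: Q^n = [[F_(n+1), F_n], [F_n, F_(n-1)]] with Q = [[1,1],[1,0]].
n = 168 = 10101000₂. Square-and-multiply, entries mod 974:
Q^1 = [[1,1],[1,0]]
Q^2 = (Q^1)² = [[2,1],[1,1]]
Q^5 = (Q^2)²·Q = [[8,5],[5,3]]
Q^10 = (Q^5)² = [[89,55],[55,34]]
Q^21 = (Q^10)²·Q = [[179,232],[232,921]]
Q^42 = (Q^21)² = [[153,12],[12,141]]
Q^84 = (Q^42)² = [[177,606],[606,545]]
Q^168 = (Q^84)² = [[199,206],[206,967]]
F_168 mod 974 = Q^168[0][1] = 206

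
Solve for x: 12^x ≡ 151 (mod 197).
149

Baby-step giant-step with step n = ⌈√197⌉ = 15.
Baby steps 12^j mod 197 (j:value) for j=0..14: 0:1, 1:12, 2:144, 3:152, 4:51, 5:21, 6:55, 7:69, 8:40, 9:86, 10:47, 11:170, 12:70, 13:52, 14:33.
Giant-step multiplier: 12^(-15) ≡ 12^(196-15) = 12^181 ≡ 99 (mod 197).
Giant steps γ_i = 151·99^i mod 197: γ_0=151, γ_1=174, γ_2=87, γ_3=142, γ_4=71, γ_5=134, γ_6=67, γ_7=132, γ_8=66, γ_9=33 (in table at j=14).
x = i·n + j = 9·15 + 14 = 149.
Check: 12^149 ≡ 151 (mod 197).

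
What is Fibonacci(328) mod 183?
123

Matrix identity: Q^n = [[F_(n+1), F_n], [F_n, F_(n-1)]] with Q = [[1,1],[1,0]].
n = 328 = 101001000₂. Square-and-multiply, entries mod 183:
Q^1 = [[1,1],[1,0]]
Q^2 = (Q^1)² = [[2,1],[1,1]]
Q^5 = (Q^2)²·Q = [[8,5],[5,3]]
Q^10 = (Q^5)² = [[89,55],[55,34]]
Q^20 = (Q^10)² = [[149,177],[177,155]]
Q^41 = (Q^20)²·Q = [[100,94],[94,6]]
Q^82 = (Q^41)² = [[170,82],[82,88]]
Q^164 = (Q^82)² = [[122,111],[111,11]]
Q^328 = (Q^164)² = [[121,123],[123,181]]
F_328 mod 183 = Q^328[0][1] = 123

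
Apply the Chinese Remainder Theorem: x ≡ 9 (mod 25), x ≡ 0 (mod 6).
84

Using Chinese Remainder Theorem:
M = 25 × 6 = 150
M1 = 6, M2 = 25
y1 = 6^(-1) mod 25 = 21
y2 = 25^(-1) mod 6 = 1
x = (9×6×21 + 0×25×1) mod 150 = 84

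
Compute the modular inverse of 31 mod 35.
26

gcd(31, 35) = 1, so the inverse exists.
Extended Euclidean algorithm on (35, 31):
35 = 1 × 31 + 4  ⟹  4 = (1)·35 + (-1)·31
31 = 7 × 4 + 3  ⟹  3 = (-7)·35 + (8)·31
4 = 1 × 3 + 1  ⟹  1 = (8)·35 + (-9)·31
So (-9)·31 ≡ 1 (mod 35), i.e. 31^(-1) ≡ -9 ≡ 26 (mod 35).
Check: 31 × 26 = 806 ≡ 1 (mod 35)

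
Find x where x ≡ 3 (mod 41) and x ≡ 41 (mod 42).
167

Using Chinese Remainder Theorem:
M = 41 × 42 = 1722
M1 = 42, M2 = 41
y1 = 42^(-1) mod 41 = 1
y2 = 41^(-1) mod 42 = 41
x = (3×42×1 + 41×41×41) mod 1722 = 167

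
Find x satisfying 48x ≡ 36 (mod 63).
x ≡ 6 (mod 21)

gcd(48, 63) = 3, which divides 36, so solutions exist.
Divide through by 3: 16x ≡ 12 (mod 21).
Find 16^(-1) mod 21 by the extended Euclidean algorithm:
21 = 1 × 16 + 5  ⟹  5 = (1)·21 + (-1)·16
16 = 3 × 5 + 1  ⟹  1 = (-3)·21 + (4)·16
So (4)·16 ≡ 1 (mod 21), i.e. 16^(-1) ≡ 4 (mod 21).
x ≡ 4 × 12 = 48 ≡ 6 (mod 21).
Check: 48 × 6 = 288 ≡ 36 (mod 63).
x ≡ 6 (mod 21), giving 3 solutions mod 63.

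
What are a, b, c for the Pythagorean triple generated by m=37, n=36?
(73, 2664, 2665)

Euclid's formula: a = m² - n², b = 2mn, c = m² + n²
m = 37, n = 36
a = 37² - 36² = 1369 - 1296 = 73
b = 2 × 37 × 36 = 2664
c = 37² + 36² = 1369 + 1296 = 2665
Verification: 73² + 2664² = 5329 + 7096896 = 7102225 = 2665² ✓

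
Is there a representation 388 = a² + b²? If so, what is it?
8² + 18² (a=8, b=18)

Factorization: 388 = 2^2 × 97
By Fermat: n is sum of two squares iff every prime p ≡ 3 (mod 4) appears to even power.
All primes ≡ 3 (mod 4) appear to even power.
Search a = 0, 1, 2, … for 388 - a² a perfect square: first hit at a = 8: 388 - 64 = 324 = 18².
388 = 8² + 18² = 64 + 324 ✓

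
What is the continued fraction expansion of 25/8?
[3; 8]

Euclidean algorithm steps:
25 = 3 × 8 + 1
8 = 8 × 1 + 0
Continued fraction: [3; 8]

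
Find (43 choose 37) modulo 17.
16

Using Lucas' theorem:
Write n=43 and k=37 in base 17:
n in base 17: [2, 9]
k in base 17: [2, 3]
C(43,37) mod 17 = ∏ C(n_i, k_i) mod 17
Digit binomials (mod 17): C(2,2) = 1; C(9,3) = 84 ≡ 16
Product: 1 × 16 = 16 ≡ 16 (mod 17)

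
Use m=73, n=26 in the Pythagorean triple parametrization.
(4653, 3796, 6005)

Euclid's formula: a = m² - n², b = 2mn, c = m² + n²
m = 73, n = 26
a = 73² - 26² = 5329 - 676 = 4653
b = 2 × 73 × 26 = 3796
c = 73² + 26² = 5329 + 676 = 6005
Verification: 4653² + 3796² = 21650409 + 14409616 = 36060025 = 6005² ✓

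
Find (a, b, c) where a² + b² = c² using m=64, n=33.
(3007, 4224, 5185)

Euclid's formula: a = m² - n², b = 2mn, c = m² + n²
m = 64, n = 33
a = 64² - 33² = 4096 - 1089 = 3007
b = 2 × 64 × 33 = 4224
c = 64² + 33² = 4096 + 1089 = 5185
Verification: 3007² + 4224² = 9042049 + 17842176 = 26884225 = 5185² ✓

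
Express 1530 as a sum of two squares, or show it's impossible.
3² + 39² (a=3, b=39)

Factorization: 1530 = 2 × 3^2 × 5 × 17
By Fermat: n is sum of two squares iff every prime p ≡ 3 (mod 4) appears to even power.
All primes ≡ 3 (mod 4) appear to even power.
Search a = 0, 1, 2, … for 1530 - a² a perfect square: first hit at a = 3: 1530 - 9 = 1521 = 39².
1530 = 3² + 39² = 9 + 1521 ✓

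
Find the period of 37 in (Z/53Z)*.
26

53 is prime, so ord(37) divides φ(53) = 52.
Divisors of 52: 1, 2, 4, 13, 26, 52.
Repeated squaring: 37^1 ≡ 37, 37^2 ≡ 44, 37^4 ≡ 28, 37^8 ≡ 42, 37^16 ≡ 15, 37^32 ≡ 13 (mod 53).
Test 37^d mod 53 for each divisor d in increasing order:
37^1 ≡ 37
37^2 ≡ 44
37^4 ≡ 28
37^13 = 37^8·37^4·37^1 ≡ 52
37^26 = 37^16·37^8·37^2 ≡ 1  ← first divisor giving 1
The order is 26.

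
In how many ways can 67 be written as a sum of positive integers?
2679689

p(n) counts ways to write n as a sum of positive integers (order ignored).
Euler's pentagonal recurrence: p(k) = p(k-1) + p(k-2) - p(k-5) - p(k-7) + p(k-12) + p(k-15) - ... (offsets j(3j∓1)/2, signs ++--, p(0)=1, p(<0)=0).
DP table for k = 0..66: p(0)=1, p(1)=1, p(2)=2, p(3)=3, p(4)=5, p(5)=7, p(6)=11, p(7)=15, p(8)=22, p(9)=30, p(10)=42, p(11)=56, p(12)=77, p(13)=101, p(14)=135, p(15)=176, p(16)=231, p(17)=297, p(18)=385, p(19)=490, p(20)=627, p(21)=792, p(22)=1002, p(23)=1255, p(24)=1575, p(25)=1958, p(26)=2436, p(27)=3010, p(28)=3718, p(29)=4565, p(30)=5604, p(31)=6842, p(32)=8349, p(33)=10143, p(34)=12310, p(35)=14883, p(36)=17977, p(37)=21637, p(38)=26015, p(39)=31185, p(40)=37338, p(41)=44583, p(42)=53174, p(43)=63261, p(44)=75175, p(45)=89134, p(46)=105558, p(47)=124754, p(48)=147273, p(49)=173525, p(50)=204226, p(51)=239943, p(52)=281589, p(53)=329931, p(54)=386155, p(55)=451276, p(56)=526823, p(57)=614154, p(58)=715220, p(59)=831820, p(60)=966467, p(61)=1121505, p(62)=1300156, p(63)=1505499, p(64)=1741630, p(65)=2012558, p(66)=2323520.
Final step: p(67) = p(66) + p(65) - p(62) - p(60) + p(55) + p(52) - p(45) - p(41) + p(32) + p(27) - p(16) - p(10)
= 2323520 + 2012558 - 1300156 - 966467 + 451276 + 281589 - 89134 - 44583 + 8349 + 3010 - 231 - 42
= 2679689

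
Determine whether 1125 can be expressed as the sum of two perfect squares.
6² + 33² (a=6, b=33)

Factorization: 1125 = 3^2 × 5^3
By Fermat: n is sum of two squares iff every prime p ≡ 3 (mod 4) appears to even power.
All primes ≡ 3 (mod 4) appear to even power.
Search a = 0, 1, 2, … for 1125 - a² a perfect square: first hit at a = 6: 1125 - 36 = 1089 = 33².
1125 = 6² + 33² = 36 + 1089 ✓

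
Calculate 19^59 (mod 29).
15

Repeated squaring. Binary of 59 = 111011.
19^1 ≡ 19 (mod 29); 19^2 ≡ 13 (mod 29); 19^4 ≡ 24 (mod 29); 19^8 ≡ 25 (mod 29); 19^16 ≡ 16 (mod 29); 19^32 ≡ 24 (mod 29)
19^59 = 19^1 × 19^2 × 19^8 × 19^16 × 19^32 ≡ 15 (mod 29)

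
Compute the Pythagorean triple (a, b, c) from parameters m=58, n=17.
(3075, 1972, 3653)

Euclid's formula: a = m² - n², b = 2mn, c = m² + n²
m = 58, n = 17
a = 58² - 17² = 3364 - 289 = 3075
b = 2 × 58 × 17 = 1972
c = 58² + 17² = 3364 + 289 = 3653
Verification: 3075² + 1972² = 9455625 + 3888784 = 13344409 = 3653² ✓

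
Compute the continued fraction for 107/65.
[1; 1, 1, 1, 4, 1, 3]

Euclidean algorithm steps:
107 = 1 × 65 + 42
65 = 1 × 42 + 23
42 = 1 × 23 + 19
23 = 1 × 19 + 4
19 = 4 × 4 + 3
4 = 1 × 3 + 1
3 = 3 × 1 + 0
Continued fraction: [1; 1, 1, 1, 4, 1, 3]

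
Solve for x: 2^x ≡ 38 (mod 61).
27

Baby-step giant-step with step n = ⌈√61⌉ = 8.
Baby steps 2^j mod 61 (j:value) for j=0..7: 0:1, 1:2, 2:4, 3:8, 4:16, 5:32, 6:3, 7:6.
Giant-step multiplier: 2^(-8) ≡ 2^(60-8) = 2^52 ≡ 56 (mod 61).
Giant steps γ_i = 38·56^i mod 61: γ_0=38, γ_1=54, γ_2=35, γ_3=8 (in table at j=3).
x = i·n + j = 3·8 + 3 = 27.
Check: 2^27 ≡ 38 (mod 61).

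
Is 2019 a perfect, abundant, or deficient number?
deficient

Proper divisors of 2019: sum = 1 + 3 + 673 = 677
Since 677 < 2019, 2019 is deficient.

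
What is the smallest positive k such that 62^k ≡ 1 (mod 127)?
63

127 is prime, so ord(62) divides φ(127) = 126.
Divisors of 126: 1, 2, 3, 6, 7, 9, 14, 18, 21, 42, 63, 126.
Repeated squaring: 62^1 ≡ 62, 62^2 ≡ 34, 62^4 ≡ 13, 62^8 ≡ 42, 62^16 ≡ 113, 62^32 ≡ 69, 62^64 ≡ 62 (mod 127).
Test 62^d mod 127 for each divisor d in increasing order:
62^1 ≡ 62
62^2 ≡ 34
62^3 = 62^2·62^1 ≡ 76
62^6 = 62^4·62^2 ≡ 61
62^7 = 62^4·62^2·62^1 ≡ 99
62^9 = 62^8·62^1 ≡ 64
62^14 = 62^8·62^4·62^2 ≡ 22
62^18 = 62^16·62^2 ≡ 32
62^21 = 62^16·62^4·62^1 ≡ 19
62^42 = 62^32·62^8·62^2 ≡ 107
62^63 = 62^32·62^16·62^8·62^4·62^2·62^1 ≡ 1  ← first divisor giving 1
The order is 63.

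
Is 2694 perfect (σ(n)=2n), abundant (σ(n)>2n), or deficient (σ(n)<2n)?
abundant

Proper divisors of 2694: sum = 1 + 2 + 3 + 6 + 449 + 898 + 1347 = 2706
Since 2706 > 2694, 2694 is abundant.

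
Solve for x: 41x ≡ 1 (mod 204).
5

gcd(41, 204) = 1, so the inverse exists.
Extended Euclidean algorithm on (204, 41):
204 = 4 × 41 + 40  ⟹  40 = (1)·204 + (-4)·41
41 = 1 × 40 + 1  ⟹  1 = (-1)·204 + (5)·41
So (5)·41 ≡ 1 (mod 204), i.e. 41^(-1) ≡ 5 (mod 204).
Check: 41 × 5 = 205 ≡ 1 (mod 204)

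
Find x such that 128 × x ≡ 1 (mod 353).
262

gcd(128, 353) = 1, so the inverse exists.
Extended Euclidean algorithm on (353, 128):
353 = 2 × 128 + 97  ⟹  97 = (1)·353 + (-2)·128
128 = 1 × 97 + 31  ⟹  31 = (-1)·353 + (3)·128
97 = 3 × 31 + 4  ⟹  4 = (4)·353 + (-11)·128
31 = 7 × 4 + 3  ⟹  3 = (-29)·353 + (80)·128
4 = 1 × 3 + 1  ⟹  1 = (33)·353 + (-91)·128
So (-91)·128 ≡ 1 (mod 353), i.e. 128^(-1) ≡ -91 ≡ 262 (mod 353).
Check: 128 × 262 = 33536 ≡ 1 (mod 353)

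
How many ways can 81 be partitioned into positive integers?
18004327

p(n) counts ways to write n as a sum of positive integers (order ignored).
Euler's pentagonal recurrence: p(k) = p(k-1) + p(k-2) - p(k-5) - p(k-7) + p(k-12) + p(k-15) - ... (offsets j(3j∓1)/2, signs ++--, p(0)=1, p(<0)=0).
DP table for k = 0..80: p(0)=1, p(1)=1, p(2)=2, p(3)=3, p(4)=5, p(5)=7, p(6)=11, p(7)=15, p(8)=22, p(9)=30, p(10)=42, p(11)=56, p(12)=77, p(13)=101, p(14)=135, p(15)=176, p(16)=231, p(17)=297, p(18)=385, p(19)=490, p(20)=627, p(21)=792, p(22)=1002, p(23)=1255, p(24)=1575, p(25)=1958, p(26)=2436, p(27)=3010, p(28)=3718, p(29)=4565, p(30)=5604, p(31)=6842, p(32)=8349, p(33)=10143, p(34)=12310, p(35)=14883, p(36)=17977, p(37)=21637, p(38)=26015, p(39)=31185, p(40)=37338, p(41)=44583, p(42)=53174, p(43)=63261, p(44)=75175, p(45)=89134, p(46)=105558, p(47)=124754, p(48)=147273, p(49)=173525, p(50)=204226, p(51)=239943, p(52)=281589, p(53)=329931, p(54)=386155, p(55)=451276, p(56)=526823, p(57)=614154, p(58)=715220, p(59)=831820, p(60)=966467, p(61)=1121505, p(62)=1300156, p(63)=1505499, p(64)=1741630, p(65)=2012558, p(66)=2323520, p(67)=2679689, p(68)=3087735, p(69)=3554345, p(70)=4087968, p(71)=4697205, p(72)=5392783, p(73)=6185689, p(74)=7089500, p(75)=8118264, p(76)=9289091, p(77)=10619863, p(78)=12132164, p(79)=13848650, p(80)=15796476.
Final step: p(81) = p(80) + p(79) - p(76) - p(74) + p(69) + p(66) - p(59) - p(55) + p(46) + p(41) - p(30) - p(24) + p(11) + p(4)
= 15796476 + 13848650 - 9289091 - 7089500 + 3554345 + 2323520 - 831820 - 451276 + 105558 + 44583 - 5604 - 1575 + 56 + 5
= 18004327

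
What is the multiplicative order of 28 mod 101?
100

101 is prime, so ord(28) divides φ(101) = 100.
Divisors of 100: 1, 2, 4, 5, 10, 20, 25, 50, 100.
Repeated squaring: 28^1 ≡ 28, 28^2 ≡ 77, 28^4 ≡ 71, 28^8 ≡ 92, 28^16 ≡ 81, 28^32 ≡ 97, 28^64 ≡ 16 (mod 101).
Test 28^d mod 101 for each divisor d in increasing order:
28^1 ≡ 28
28^2 ≡ 77
28^4 ≡ 71
28^5 = 28^4·28^1 ≡ 69
28^10 = 28^8·28^2 ≡ 14
28^20 = 28^16·28^4 ≡ 95
28^25 = 28^16·28^8·28^1 ≡ 91
28^50 = 28^32·28^16·28^2 ≡ 100
28^100 = 28^64·28^32·28^4 ≡ 1  ← first divisor giving 1
The order is 100.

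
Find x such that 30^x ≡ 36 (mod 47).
22

Baby-step giant-step with step n = ⌈√47⌉ = 7.
Baby steps 30^j mod 47 (j:value) for j=0..6: 0:1, 1:30, 2:7, 3:22, 4:2, 5:13, 6:14.
Giant-step multiplier: 30^(-7) ≡ 30^(46-7) = 30^39 ≡ 31 (mod 47).
Giant steps γ_i = 36·31^i mod 47: γ_0=36, γ_1=35, γ_2=4, γ_3=30 (in table at j=1).
x = i·n + j = 3·7 + 1 = 22.
Check: 30^22 ≡ 36 (mod 47).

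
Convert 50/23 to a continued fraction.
[2; 5, 1, 3]

Euclidean algorithm steps:
50 = 2 × 23 + 4
23 = 5 × 4 + 3
4 = 1 × 3 + 1
3 = 3 × 1 + 0
Continued fraction: [2; 5, 1, 3]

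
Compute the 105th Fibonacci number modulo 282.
34

Matrix identity: Q^n = [[F_(n+1), F_n], [F_n, F_(n-1)]] with Q = [[1,1],[1,0]].
n = 105 = 1101001₂. Square-and-multiply, entries mod 282:
Q^1 = [[1,1],[1,0]]
Q^3 = (Q^1)²·Q = [[3,2],[2,1]]
Q^6 = (Q^3)² = [[13,8],[8,5]]
Q^13 = (Q^6)²·Q = [[95,233],[233,144]]
Q^26 = (Q^13)² = [[146,133],[133,13]]
Q^52 = (Q^26)² = [[89,279],[279,92]]
Q^105 = (Q^52)²·Q = [[55,34],[34,21]]
F_105 mod 282 = Q^105[0][1] = 34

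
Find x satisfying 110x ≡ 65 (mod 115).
x ≡ 10 (mod 23)

gcd(110, 115) = 5, which divides 65, so solutions exist.
Divide through by 5: 22x ≡ 13 (mod 23).
Find 22^(-1) mod 23 by the extended Euclidean algorithm:
23 = 1 × 22 + 1  ⟹  1 = (1)·23 + (-1)·22
So (-1)·22 ≡ 1 (mod 23), i.e. 22^(-1) ≡ -1 ≡ 22 (mod 23).
x ≡ 22 × 13 = 286 ≡ 10 (mod 23).
Check: 110 × 10 = 1100 ≡ 65 (mod 115).
x ≡ 10 (mod 23), giving 5 solutions mod 115.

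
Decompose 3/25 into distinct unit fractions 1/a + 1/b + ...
1/9 + 1/113 + 1/25425

Greedy algorithm:
3/25: ceiling(25/3) = 9, use 1/9
2/225: ceiling(225/2) = 113, use 1/113
1/25425: ceiling(25425/1) = 25425, use 1/25425
Result: 3/25 = 1/9 + 1/113 + 1/25425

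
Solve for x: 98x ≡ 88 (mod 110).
x ≡ 11 (mod 55)

gcd(98, 110) = 2, which divides 88, so solutions exist.
Divide through by 2: 49x ≡ 44 (mod 55).
Find 49^(-1) mod 55 by the extended Euclidean algorithm:
55 = 1 × 49 + 6  ⟹  6 = (1)·55 + (-1)·49
49 = 8 × 6 + 1  ⟹  1 = (-8)·55 + (9)·49
So (9)·49 ≡ 1 (mod 55), i.e. 49^(-1) ≡ 9 (mod 55).
x ≡ 9 × 44 = 396 ≡ 11 (mod 55).
Check: 98 × 11 = 1078 ≡ 88 (mod 110).
x ≡ 11 (mod 55), giving 2 solutions mod 110.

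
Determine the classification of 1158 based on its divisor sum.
abundant

Proper divisors of 1158: sum = 1 + 2 + 3 + 6 + 193 + 386 + 579 = 1170
Since 1170 > 1158, 1158 is abundant.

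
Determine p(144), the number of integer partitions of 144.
22540654445

p(n) counts ways to write n as a sum of positive integers (order ignored).
Euler's pentagonal recurrence: p(k) = p(k-1) + p(k-2) - p(k-5) - p(k-7) + p(k-12) + p(k-15) - ... (offsets j(3j∓1)/2, signs ++--, p(0)=1, p(<0)=0).
DP table for k = 0..143: p(0)=1, p(1)=1, p(2)=2, p(3)=3, p(4)=5, p(5)=7, p(6)=11, p(7)=15, p(8)=22, p(9)=30, p(10)=42, p(11)=56, p(12)=77, p(13)=101, p(14)=135, p(15)=176, p(16)=231, p(17)=297, p(18)=385, p(19)=490, p(20)=627, p(21)=792, p(22)=1002, p(23)=1255, p(24)=1575, p(25)=1958, p(26)=2436, p(27)=3010, p(28)=3718, p(29)=4565, p(30)=5604, p(31)=6842, p(32)=8349, p(33)=10143, p(34)=12310, p(35)=14883, p(36)=17977, p(37)=21637, p(38)=26015, p(39)=31185, p(40)=37338, p(41)=44583, p(42)=53174, p(43)=63261, p(44)=75175, p(45)=89134, p(46)=105558, p(47)=124754, p(48)=147273, p(49)=173525, p(50)=204226, p(51)=239943, p(52)=281589, p(53)=329931, p(54)=386155, p(55)=451276, p(56)=526823, p(57)=614154, p(58)=715220, p(59)=831820, p(60)=966467, p(61)=1121505, p(62)=1300156, p(63)=1505499, p(64)=1741630, p(65)=2012558, p(66)=2323520, p(67)=2679689, p(68)=3087735, p(69)=3554345, p(70)=4087968, p(71)=4697205, p(72)=5392783, p(73)=6185689, p(74)=7089500, p(75)=8118264, p(76)=9289091, p(77)=10619863, p(78)=12132164, p(79)=13848650, p(80)=15796476, p(81)=18004327, p(82)=20506255, p(83)=23338469, p(84)=26543660, p(85)=30167357, p(86)=34262962, p(87)=38887673, p(88)=44108109, p(89)=49995925, p(90)=56634173, p(91)=64112359, p(92)=72533807, p(93)=82010177, p(94)=92669720, p(95)=104651419, p(96)=118114304, p(97)=133230930, p(98)=150198136, p(99)=169229875, p(100)=190569292, p(101)=214481126, p(102)=241265379, p(103)=271248950, p(104)=304801365, p(105)=342325709, p(106)=384276336, p(107)=431149389, p(108)=483502844, p(109)=541946240, p(110)=607163746, p(111)=679903203, p(112)=761002156, p(113)=851376628, p(114)=952050665, p(115)=1064144451, p(116)=1188908248, p(117)=1327710076, p(118)=1482074143, p(119)=1653668665, p(120)=1844349560, p(121)=2056148051, p(122)=2291320912, p(123)=2552338241, p(124)=2841940500, p(125)=3163127352, p(126)=3519222692, p(127)=3913864295, p(128)=4351078600, p(129)=4835271870, p(130)=5371315400, p(131)=5964539504, p(132)=6620830889, p(133)=7346629512, p(134)=8149040695, p(135)=9035836076, p(136)=10015581680, p(137)=11097645016, p(138)=12292341831, p(139)=13610949895, p(140)=15065878135, p(141)=16670689208, p(142)=18440293320, p(143)=20390982757.
Final step: p(144) = p(143) + p(142) - p(139) - p(137) + p(132) + p(129) - p(122) - p(118) + p(109) + p(104) - p(93) - p(87) + p(74) + p(67) - p(52) - p(44) + p(27) + p(18)
= 20390982757 + 18440293320 - 13610949895 - 11097645016 + 6620830889 + 4835271870 - 2291320912 - 1482074143 + 541946240 + 304801365 - 82010177 - 38887673 + 7089500 + 2679689 - 281589 - 75175 + 3010 + 385
= 22540654445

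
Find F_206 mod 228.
173

Matrix identity: Q^n = [[F_(n+1), F_n], [F_n, F_(n-1)]] with Q = [[1,1],[1,0]].
n = 206 = 11001110₂. Square-and-multiply, entries mod 228:
Q^1 = [[1,1],[1,0]]
Q^3 = (Q^1)²·Q = [[3,2],[2,1]]
Q^6 = (Q^3)² = [[13,8],[8,5]]
Q^12 = (Q^6)² = [[5,144],[144,89]]
Q^25 = (Q^12)²·Q = [[97,13],[13,84]]
Q^51 = (Q^25)²·Q = [[75,2],[2,73]]
Q^103 = (Q^51)²·Q = [[225,157],[157,68]]
Q^206 = (Q^103)² = [[34,173],[173,89]]
F_206 mod 228 = Q^206[0][1] = 173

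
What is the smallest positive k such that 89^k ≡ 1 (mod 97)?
16

97 is prime, so ord(89) divides φ(97) = 96.
Divisors of 96: 1, 2, 3, 4, 6, 8, 12, 16, 24, 32, 48, 96.
Repeated squaring: 89^1 ≡ 89, 89^2 ≡ 64, 89^4 ≡ 22, 89^8 ≡ 96, 89^16 ≡ 1, 89^32 ≡ 1, 89^64 ≡ 1 (mod 97).
Test 89^d mod 97 for each divisor d in increasing order:
89^1 ≡ 89
89^2 ≡ 64
89^3 = 89^2·89^1 ≡ 70
89^4 ≡ 22
89^6 = 89^4·89^2 ≡ 50
89^8 ≡ 96
89^12 = 89^8·89^4 ≡ 75
89^16 ≡ 1  ← first divisor giving 1
The order is 16.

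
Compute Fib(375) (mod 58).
2

Matrix identity: Q^n = [[F_(n+1), F_n], [F_n, F_(n-1)]] with Q = [[1,1],[1,0]].
n = 375 = 101110111₂. Square-and-multiply, entries mod 58:
Q^1 = [[1,1],[1,0]]
Q^2 = (Q^1)² = [[2,1],[1,1]]
Q^5 = (Q^2)²·Q = [[8,5],[5,3]]
Q^11 = (Q^5)²·Q = [[28,31],[31,55]]
Q^23 = (Q^11)²·Q = [[26,5],[5,21]]
Q^46 = (Q^23)² = [[5,3],[3,2]]
Q^93 = (Q^46)²·Q = [[55,34],[34,21]]
Q^187 = (Q^93)²·Q = [[37,5],[5,32]]
Q^375 = (Q^187)²·Q = [[57,2],[2,55]]
F_375 mod 58 = Q^375[0][1] = 2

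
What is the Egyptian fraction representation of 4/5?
1/2 + 1/4 + 1/20

Greedy algorithm:
4/5: ceiling(5/4) = 2, use 1/2
3/10: ceiling(10/3) = 4, use 1/4
1/20: ceiling(20/1) = 20, use 1/20
Result: 4/5 = 1/2 + 1/4 + 1/20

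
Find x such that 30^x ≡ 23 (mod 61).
33

Baby-step giant-step with step n = ⌈√61⌉ = 8.
Baby steps 30^j mod 61 (j:value) for j=0..7: 0:1, 1:30, 2:46, 3:38, 4:42, 5:40, 6:41, 7:10.
Giant-step multiplier: 30^(-8) ≡ 30^(60-8) = 30^52 ≡ 12 (mod 61).
Giant steps γ_i = 23·12^i mod 61: γ_0=23, γ_1=32, γ_2=18, γ_3=33, γ_4=30 (in table at j=1).
x = i·n + j = 4·8 + 1 = 33.
Check: 30^33 ≡ 23 (mod 61).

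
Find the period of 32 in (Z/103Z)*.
51

103 is prime, so ord(32) divides φ(103) = 102.
Divisors of 102: 1, 2, 3, 6, 17, 34, 51, 102.
Repeated squaring: 32^1 ≡ 32, 32^2 ≡ 97, 32^4 ≡ 36, 32^8 ≡ 60, 32^16 ≡ 98, 32^32 ≡ 25, 32^64 ≡ 7 (mod 103).
Test 32^d mod 103 for each divisor d in increasing order:
32^1 ≡ 32
32^2 ≡ 97
32^3 = 32^2·32^1 ≡ 14
32^6 = 32^4·32^2 ≡ 93
32^17 = 32^16·32^1 ≡ 46
32^34 = 32^32·32^2 ≡ 56
32^51 = 32^32·32^16·32^2·32^1 ≡ 1  ← first divisor giving 1
The order is 51.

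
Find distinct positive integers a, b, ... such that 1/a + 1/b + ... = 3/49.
1/17 + 1/417 + 1/347361

Greedy algorithm:
3/49: ceiling(49/3) = 17, use 1/17
2/833: ceiling(833/2) = 417, use 1/417
1/347361: ceiling(347361/1) = 347361, use 1/347361
Result: 3/49 = 1/17 + 1/417 + 1/347361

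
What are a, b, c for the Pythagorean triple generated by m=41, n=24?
(1105, 1968, 2257)

Euclid's formula: a = m² - n², b = 2mn, c = m² + n²
m = 41, n = 24
a = 41² - 24² = 1681 - 576 = 1105
b = 2 × 41 × 24 = 1968
c = 41² + 24² = 1681 + 576 = 2257
Verification: 1105² + 1968² = 1221025 + 3873024 = 5094049 = 2257² ✓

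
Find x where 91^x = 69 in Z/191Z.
160

Baby-step giant-step with step n = ⌈√191⌉ = 14.
Baby steps 91^j mod 191 (j:value) for j=0..13: 0:1, 1:91, 2:68, 3:76, 4:40, 5:11, 6:46, 7:175, 8:72, 9:58, 10:121, 11:124, 12:15, 13:28.
Giant-step multiplier: 91^(-14) ≡ 91^(190-14) = 91^176 ≡ 144 (mod 191).
Giant steps γ_i = 69·144^i mod 191: γ_0=69, γ_1=4, γ_2=3, γ_3=50, γ_4=133, γ_5=52, γ_6=39, γ_7=77, γ_8=10, γ_9=103, γ_10=125, γ_11=46 (in table at j=6).
x = i·n + j = 11·14 + 6 = 160.
Check: 91^160 ≡ 69 (mod 191).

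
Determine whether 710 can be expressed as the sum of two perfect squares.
Not possible

Factorization: 710 = 2 × 5 × 71
By Fermat: n is sum of two squares iff every prime p ≡ 3 (mod 4) appears to even power.
Prime(s) ≡ 3 (mod 4) with odd exponent: [(71, 1)]
Therefore 710 cannot be expressed as a² + b².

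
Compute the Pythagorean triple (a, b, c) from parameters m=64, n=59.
(615, 7552, 7577)

Euclid's formula: a = m² - n², b = 2mn, c = m² + n²
m = 64, n = 59
a = 64² - 59² = 4096 - 3481 = 615
b = 2 × 64 × 59 = 7552
c = 64² + 59² = 4096 + 3481 = 7577
Verification: 615² + 7552² = 378225 + 57032704 = 57410929 = 7577² ✓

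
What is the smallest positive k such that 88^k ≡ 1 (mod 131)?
130

131 is prime, so ord(88) divides φ(131) = 130.
Divisors of 130: 1, 2, 5, 10, 13, 26, 65, 130.
Repeated squaring: 88^1 ≡ 88, 88^2 ≡ 15, 88^4 ≡ 94, 88^8 ≡ 59, 88^16 ≡ 75, 88^32 ≡ 123, 88^64 ≡ 64, 88^128 ≡ 35 (mod 131).
Test 88^d mod 131 for each divisor d in increasing order:
88^1 ≡ 88
88^2 ≡ 15
88^5 = 88^4·88^1 ≡ 19
88^10 = 88^8·88^2 ≡ 99
88^13 = 88^8·88^4·88^1 ≡ 73
88^26 = 88^16·88^8·88^2 ≡ 89
88^65 = 88^64·88^1 ≡ 130
88^130 = 88^128·88^2 ≡ 1  ← first divisor giving 1
The order is 130.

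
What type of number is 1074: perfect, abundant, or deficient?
abundant

Proper divisors of 1074: sum = 1 + 2 + 3 + 6 + 179 + 358 + 537 = 1086
Since 1086 > 1074, 1074 is abundant.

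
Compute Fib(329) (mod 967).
614

Matrix identity: Q^n = [[F_(n+1), F_n], [F_n, F_(n-1)]] with Q = [[1,1],[1,0]].
n = 329 = 101001001₂. Square-and-multiply, entries mod 967:
Q^1 = [[1,1],[1,0]]
Q^2 = (Q^1)² = [[2,1],[1,1]]
Q^5 = (Q^2)²·Q = [[8,5],[5,3]]
Q^10 = (Q^5)² = [[89,55],[55,34]]
Q^20 = (Q^10)² = [[309,963],[963,313]]
Q^41 = (Q^20)²·Q = [[177,731],[731,413]]
Q^82 = (Q^41)² = [[962,8],[8,954]]
Q^164 = (Q^82)² = [[89,823],[823,233]]
Q^329 = (Q^164)²·Q = [[662,614],[614,48]]
F_329 mod 967 = Q^329[0][1] = 614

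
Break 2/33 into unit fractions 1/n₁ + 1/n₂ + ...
1/17 + 1/561

Greedy algorithm:
2/33: ceiling(33/2) = 17, use 1/17
1/561: ceiling(561/1) = 561, use 1/561
Result: 2/33 = 1/17 + 1/561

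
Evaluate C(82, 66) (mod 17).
0

Using Lucas' theorem:
Write n=82 and k=66 in base 17:
n in base 17: [4, 14]
k in base 17: [3, 15]
C(82,66) mod 17 = ∏ C(n_i, k_i) mod 17
Digit binomials (mod 17): C(4,3) = 4; C(14,15) = 0 (k_i > n_i)
Product: 4 × 0 = 0 ≡ 0 (mod 17)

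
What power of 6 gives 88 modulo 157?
37

Baby-step giant-step with step n = ⌈√157⌉ = 13.
Baby steps 6^j mod 157 (j:value) for j=0..12: 0:1, 1:6, 2:36, 3:59, 4:40, 5:83, 6:27, 7:5, 8:30, 9:23, 10:138, 11:43, 12:101.
Giant-step multiplier: 6^(-13) ≡ 6^(156-13) = 6^143 ≡ 107 (mod 157).
Giant steps γ_i = 88·107^i mod 157: γ_0=88, γ_1=153, γ_2=43 (in table at j=11).
x = i·n + j = 2·13 + 11 = 37.
Check: 6^37 ≡ 88 (mod 157).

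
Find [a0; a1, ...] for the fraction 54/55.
[0; 1, 54]

Euclidean algorithm steps:
54 = 0 × 55 + 54
55 = 1 × 54 + 1
54 = 54 × 1 + 0
Continued fraction: [0; 1, 54]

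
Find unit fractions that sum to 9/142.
1/16 + 1/1136

Greedy algorithm:
9/142: ceiling(142/9) = 16, use 1/16
1/1136: ceiling(1136/1) = 1136, use 1/1136
Result: 9/142 = 1/16 + 1/1136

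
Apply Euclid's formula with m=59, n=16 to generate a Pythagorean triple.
(3225, 1888, 3737)

Euclid's formula: a = m² - n², b = 2mn, c = m² + n²
m = 59, n = 16
a = 59² - 16² = 3481 - 256 = 3225
b = 2 × 59 × 16 = 1888
c = 59² + 16² = 3481 + 256 = 3737
Verification: 3225² + 1888² = 10400625 + 3564544 = 13965169 = 3737² ✓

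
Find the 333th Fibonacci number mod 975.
353

Matrix identity: Q^n = [[F_(n+1), F_n], [F_n, F_(n-1)]] with Q = [[1,1],[1,0]].
n = 333 = 101001101₂. Square-and-multiply, entries mod 975:
Q^1 = [[1,1],[1,0]]
Q^2 = (Q^1)² = [[2,1],[1,1]]
Q^5 = (Q^2)²·Q = [[8,5],[5,3]]
Q^10 = (Q^5)² = [[89,55],[55,34]]
Q^20 = (Q^10)² = [[221,915],[915,281]]
Q^41 = (Q^20)²·Q = [[871,766],[766,105]]
Q^83 = (Q^41)²·Q = [[663,872],[872,766]]
Q^166 = (Q^83)² = [[703,38],[38,665]]
Q^333 = (Q^166)²·Q = [[662,353],[353,309]]
F_333 mod 975 = Q^333[0][1] = 353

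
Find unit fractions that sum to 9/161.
1/18 + 1/2898

Greedy algorithm:
9/161: ceiling(161/9) = 18, use 1/18
1/2898: ceiling(2898/1) = 2898, use 1/2898
Result: 9/161 = 1/18 + 1/2898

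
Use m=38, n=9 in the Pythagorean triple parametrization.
(1363, 684, 1525)

Euclid's formula: a = m² - n², b = 2mn, c = m² + n²
m = 38, n = 9
a = 38² - 9² = 1444 - 81 = 1363
b = 2 × 38 × 9 = 684
c = 38² + 9² = 1444 + 81 = 1525
Verification: 1363² + 684² = 1857769 + 467856 = 2325625 = 1525² ✓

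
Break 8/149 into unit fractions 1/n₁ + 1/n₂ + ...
1/19 + 1/944 + 1/2672464

Greedy algorithm:
8/149: ceiling(149/8) = 19, use 1/19
3/2831: ceiling(2831/3) = 944, use 1/944
1/2672464: ceiling(2672464/1) = 2672464, use 1/2672464
Result: 8/149 = 1/19 + 1/944 + 1/2672464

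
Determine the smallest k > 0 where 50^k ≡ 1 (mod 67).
66

67 is prime, so ord(50) divides φ(67) = 66.
Divisors of 66: 1, 2, 3, 6, 11, 22, 33, 66.
Repeated squaring: 50^1 ≡ 50, 50^2 ≡ 21, 50^4 ≡ 39, 50^8 ≡ 47, 50^16 ≡ 65, 50^32 ≡ 4, 50^64 ≡ 16 (mod 67).
Test 50^d mod 67 for each divisor d in increasing order:
50^1 ≡ 50
50^2 ≡ 21
50^3 = 50^2·50^1 ≡ 45
50^6 = 50^4·50^2 ≡ 15
50^11 = 50^8·50^2·50^1 ≡ 38
50^22 = 50^16·50^4·50^2 ≡ 37
50^33 = 50^32·50^1 ≡ 66
50^66 = 50^64·50^2 ≡ 1  ← first divisor giving 1
The order is 66.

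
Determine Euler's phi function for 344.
168

344 = 2^3 × 43
φ(n) = n × ∏(1 - 1/p) for each prime p dividing n
φ(344) = 344 × (1 - 1/2) × (1 - 1/43) = 168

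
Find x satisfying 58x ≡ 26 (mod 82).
x ≡ 16 (mod 41)

gcd(58, 82) = 2, which divides 26, so solutions exist.
Divide through by 2: 29x ≡ 13 (mod 41).
Find 29^(-1) mod 41 by the extended Euclidean algorithm:
41 = 1 × 29 + 12  ⟹  12 = (1)·41 + (-1)·29
29 = 2 × 12 + 5  ⟹  5 = (-2)·41 + (3)·29
12 = 2 × 5 + 2  ⟹  2 = (5)·41 + (-7)·29
5 = 2 × 2 + 1  ⟹  1 = (-12)·41 + (17)·29
So (17)·29 ≡ 1 (mod 41), i.e. 29^(-1) ≡ 17 (mod 41).
x ≡ 17 × 13 = 221 ≡ 16 (mod 41).
Check: 58 × 16 = 928 ≡ 26 (mod 82).
x ≡ 16 (mod 41), giving 2 solutions mod 82.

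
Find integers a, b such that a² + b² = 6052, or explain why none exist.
24² + 74² (a=24, b=74)

Factorization: 6052 = 2^2 × 17 × 89
By Fermat: n is sum of two squares iff every prime p ≡ 3 (mod 4) appears to even power.
All primes ≡ 3 (mod 4) appear to even power.
Search a = 0, 1, 2, … for 6052 - a² a perfect square: first hit at a = 24: 6052 - 576 = 5476 = 74².
6052 = 24² + 74² = 576 + 5476 ✓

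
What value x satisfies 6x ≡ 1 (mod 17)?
3

gcd(6, 17) = 1, so the inverse exists.
Extended Euclidean algorithm on (17, 6):
17 = 2 × 6 + 5  ⟹  5 = (1)·17 + (-2)·6
6 = 1 × 5 + 1  ⟹  1 = (-1)·17 + (3)·6
So (3)·6 ≡ 1 (mod 17), i.e. 6^(-1) ≡ 3 (mod 17).
Check: 6 × 3 = 18 ≡ 1 (mod 17)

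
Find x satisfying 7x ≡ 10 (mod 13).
x ≡ 7 (mod 13)

gcd(7, 13) = 1, which divides 10, so solutions exist.
Find 7^(-1) mod 13 by the extended Euclidean algorithm:
13 = 1 × 7 + 6  ⟹  6 = (1)·13 + (-1)·7
7 = 1 × 6 + 1  ⟹  1 = (-1)·13 + (2)·7
So (2)·7 ≡ 1 (mod 13), i.e. 7^(-1) ≡ 2 (mod 13).
x ≡ 2 × 10 = 20 ≡ 7 (mod 13).
Check: 7 × 7 = 49 ≡ 10 (mod 13).
Unique solution: x ≡ 7 (mod 13)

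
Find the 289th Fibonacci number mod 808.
89

Matrix identity: Q^n = [[F_(n+1), F_n], [F_n, F_(n-1)]] with Q = [[1,1],[1,0]].
n = 289 = 100100001₂. Square-and-multiply, entries mod 808:
Q^1 = [[1,1],[1,0]]
Q^2 = (Q^1)² = [[2,1],[1,1]]
Q^4 = (Q^2)² = [[5,3],[3,2]]
Q^9 = (Q^4)²·Q = [[55,34],[34,21]]
Q^18 = (Q^9)² = [[141,160],[160,789]]
Q^36 = (Q^18)² = [[233,128],[128,105]]
Q^72 = (Q^36)² = [[377,440],[440,745]]
Q^144 = (Q^72)² = [[409,800],[800,417]]
Q^289 = (Q^144)²·Q = [[753,89],[89,664]]
F_289 mod 808 = Q^289[0][1] = 89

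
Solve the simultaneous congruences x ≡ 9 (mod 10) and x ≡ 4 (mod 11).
59

Using Chinese Remainder Theorem:
M = 10 × 11 = 110
M1 = 11, M2 = 10
y1 = 11^(-1) mod 10 = 1
y2 = 10^(-1) mod 11 = 10
x = (9×11×1 + 4×10×10) mod 110 = 59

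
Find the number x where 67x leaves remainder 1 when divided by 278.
83

gcd(67, 278) = 1, so the inverse exists.
Extended Euclidean algorithm on (278, 67):
278 = 4 × 67 + 10  ⟹  10 = (1)·278 + (-4)·67
67 = 6 × 10 + 7  ⟹  7 = (-6)·278 + (25)·67
10 = 1 × 7 + 3  ⟹  3 = (7)·278 + (-29)·67
7 = 2 × 3 + 1  ⟹  1 = (-20)·278 + (83)·67
So (83)·67 ≡ 1 (mod 278), i.e. 67^(-1) ≡ 83 (mod 278).
Check: 67 × 83 = 5561 ≡ 1 (mod 278)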